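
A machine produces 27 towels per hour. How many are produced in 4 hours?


Production rate: 27 towels per hour
Time: 4 hours
Total: 27 x 4 = 108 towels

108 towels


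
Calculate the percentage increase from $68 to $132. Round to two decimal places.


Find the absolute change:
|132 - 68| = 64
Divide by original and multiply by 100:
64 / 68 x 100 = 94.1176...% ≈ 94.12%

94.12%


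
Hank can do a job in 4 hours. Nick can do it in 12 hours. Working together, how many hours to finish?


Hank's rate: 1/4 of the job per hour
Nick's rate: 1/12 of the job per hour
Combined rate: 1/4 + 1/12 = 1/3 per hour
Time = 1 / (1/3) = 3 hours

3 hours


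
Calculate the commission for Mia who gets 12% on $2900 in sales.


Convert rate to decimal:
12% = 0.12
Multiply by sales:
$2900 x 0.12 = $348

$348


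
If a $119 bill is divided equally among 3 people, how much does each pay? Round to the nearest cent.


Total bill: $119
Number of people: 3
Each pays: $119 / 3 = $39.6666... ≈ $39.67

$39.67


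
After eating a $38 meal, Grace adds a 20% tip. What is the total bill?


Calculate the tip:
20% of $38 = $7.60
Add tip to meal cost:
$38 + $7.60 = $45.60

$45.60


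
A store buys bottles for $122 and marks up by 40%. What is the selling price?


Calculate the markup amount:
40% of $122 = $48.80
Add to cost:
$122 + $48.80 = $170.80

$170.80


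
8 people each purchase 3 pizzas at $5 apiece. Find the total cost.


Cost per person:
3 x $5 = $15
Group total:
8 x $15 = $120

$120


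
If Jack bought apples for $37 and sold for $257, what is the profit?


Selling price = $257
Cost price = $37
Profit = selling price - cost price:
Profit = $257 - $37 = $220

$220


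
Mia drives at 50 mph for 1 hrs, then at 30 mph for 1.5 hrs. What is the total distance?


Leg 1 distance:
50 x 1 = 50 miles
Leg 2 distance:
30 x 1.5 = 45 miles
Total distance:
50 + 45 = 95 miles

95 miles


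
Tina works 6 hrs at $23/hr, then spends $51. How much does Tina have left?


Calculate earnings:
6 x $23 = $138
Subtract spending:
$138 - $51 = $87

$87


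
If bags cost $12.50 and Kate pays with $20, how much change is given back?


Start with the amount paid:
$20
Subtract the price:
$20 - $12.50 = $7.50

$7.50


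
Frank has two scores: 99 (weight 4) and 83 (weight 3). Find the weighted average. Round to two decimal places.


Weighted sum:
4 x 99 + 3 x 83 = 645
Total weight:
4 + 3 = 7
Weighted average:
645 / 7 = 92.1428... ≈ 92.14

92.14


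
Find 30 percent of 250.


Convert percentage to decimal:
30% = 0.3
Multiply:
250 x 0.3 = 75

75


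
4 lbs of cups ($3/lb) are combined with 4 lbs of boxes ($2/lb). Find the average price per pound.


Cost of cups:
4 x $3 = $12
Cost of boxes:
4 x $2 = $8
Total cost: $12 + $8 = $20
Total weight: 8 lbs
Average: $20 / 8 = $2.50/lb

$2.50/lb


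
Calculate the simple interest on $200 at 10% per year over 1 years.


Use the formula I = P x R x T / 100
P x R x T = 200 x 10 x 1 = 2000
I = 2000 / 100 = $20

$20


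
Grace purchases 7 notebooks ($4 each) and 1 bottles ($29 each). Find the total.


Cost of notebooks:
7 x $4 = $28
Cost of bottles:
1 x $29 = $29
Add both:
$28 + $29 = $57

$57


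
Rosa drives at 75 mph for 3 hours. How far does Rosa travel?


Use the formula: distance = speed x time
Speed = 75 mph, Time = 3 hours
75 x 3 = 225 miles

225 miles


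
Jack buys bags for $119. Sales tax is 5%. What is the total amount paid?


Calculate the tax:
5% of $119 = $5.95
Add tax to price:
$119 + $5.95 = $124.95

$124.95


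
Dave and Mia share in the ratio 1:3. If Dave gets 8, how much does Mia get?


Find the multiplier:
8 / 1 = 8
Apply to Mia's share:
3 x 8 = 24

24


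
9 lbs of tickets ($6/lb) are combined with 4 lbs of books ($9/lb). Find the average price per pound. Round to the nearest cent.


Cost of tickets:
9 x $6 = $54
Cost of books:
4 x $9 = $36
Total cost: $54 + $36 = $90
Total weight: 13 lbs
Average: $90 / 13 = $6.9230... ≈ $6.92/lb

$6.92/lb


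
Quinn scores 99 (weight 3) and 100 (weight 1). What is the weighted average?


Weighted sum:
3 x 99 + 1 x 100 = 397
Total weight:
3 + 1 = 4
Weighted average:
397 / 4 = 99.25

99.25


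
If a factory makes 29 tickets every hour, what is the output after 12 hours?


Production rate: 29 tickets per hour
Time: 12 hours
Total: 29 x 12 = 348 tickets

348 tickets


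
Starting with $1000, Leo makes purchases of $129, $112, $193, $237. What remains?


Add up expenses:
$129 + $112 + $193 + $237 = $671
Subtract from budget:
$1000 - $671 = $329

$329


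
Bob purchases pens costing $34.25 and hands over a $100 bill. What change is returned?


Start with the amount paid:
$100
Subtract the price:
$100 - $34.25 = $65.75

$65.75


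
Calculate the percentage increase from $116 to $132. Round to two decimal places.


Find the absolute change:
|132 - 116| = 16
Divide by original and multiply by 100:
16 / 116 x 100 = 13.7931...% ≈ 13.79%

13.79%


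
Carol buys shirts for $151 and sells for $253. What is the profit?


Selling price = $253
Cost price = $151
Profit = selling price - cost price:
Profit = $253 - $151 = $102

$102


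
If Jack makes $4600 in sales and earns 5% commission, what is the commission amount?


Convert rate to decimal:
5% = 0.05
Multiply by sales:
$4600 x 0.05 = $230

$230


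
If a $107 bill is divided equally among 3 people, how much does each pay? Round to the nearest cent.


Total bill: $107
Number of people: 3
Each pays: $107 / 3 = $35.6666... ≈ $35.67

$35.67


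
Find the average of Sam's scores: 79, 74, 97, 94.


Add the scores:
79 + 74 + 97 + 94 = 344
Divide by the number of tests:
344 / 4 = 86

86


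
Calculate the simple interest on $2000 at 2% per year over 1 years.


Use the formula I = P x R x T / 100
P x R x T = 2000 x 2 x 1 = 4000
I = 4000 / 100 = $40

$40


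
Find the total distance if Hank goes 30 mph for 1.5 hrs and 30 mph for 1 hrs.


Leg 1 distance:
30 x 1.5 = 45 miles
Leg 2 distance:
30 x 1 = 30 miles
Total distance:
45 + 30 = 75 miles

75 miles


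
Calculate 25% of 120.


Convert percentage to decimal:
25% = 0.25
Multiply:
120 x 0.25 = 30

30


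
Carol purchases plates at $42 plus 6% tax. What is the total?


Calculate the tax:
6% of $42 = $2.52
Add tax to price:
$42 + $2.52 = $44.52

$44.52


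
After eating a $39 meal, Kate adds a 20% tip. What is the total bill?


Calculate the tip:
20% of $39 = $7.80
Add tip to meal cost:
$39 + $7.80 = $46.80

$46.80


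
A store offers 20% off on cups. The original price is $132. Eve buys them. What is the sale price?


Calculate the discount amount:
20% of $132 = $26.40
Subtract from original:
$132 - $26.40 = $105.60

$105.60


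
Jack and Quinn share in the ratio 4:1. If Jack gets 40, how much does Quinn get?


Find the multiplier:
40 / 4 = 10
Apply to Quinn's share:
1 x 10 = 10

10


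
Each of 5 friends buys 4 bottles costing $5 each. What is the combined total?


Cost per person:
4 x $5 = $20
Group total:
5 x $20 = $100

$100


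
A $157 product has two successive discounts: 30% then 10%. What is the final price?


First discount:
30% of $157 = $47.10
Price after first discount:
$157 - $47.10 = $109.90
Second discount:
10% of $109.90 = $10.99
Final price:
$109.90 - $10.99 = $98.91

$98.91


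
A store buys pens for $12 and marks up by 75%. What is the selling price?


Calculate the markup amount:
75% of $12 = $9
Add to cost:
$12 + $9 = $21

$21


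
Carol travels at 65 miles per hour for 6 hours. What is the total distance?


Use the formula: distance = speed x time
Speed = 65 mph, Time = 6 hours
65 x 6 = 390 miles

390 miles


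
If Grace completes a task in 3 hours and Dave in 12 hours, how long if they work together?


Grace's rate: 1/3 of the job per hour
Dave's rate: 1/12 of the job per hour
Combined rate: 1/3 + 1/12 = 5/12 per hour
Time = 1 / (5/12) = 12/5 = 2.4 hours

2.4 hours


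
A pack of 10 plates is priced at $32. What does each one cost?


Total cost: $32
Number of items: 10
Unit price: $32 / 10 = $3.20

$3.20


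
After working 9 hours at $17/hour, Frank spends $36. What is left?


Calculate earnings:
9 x $17 = $153
Subtract spending:
$153 - $36 = $117

$117


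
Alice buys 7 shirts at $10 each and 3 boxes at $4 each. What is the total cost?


Cost of shirts:
7 x $10 = $70
Cost of boxes:
3 x $4 = $12
Add both:
$70 + $12 = $82

$82


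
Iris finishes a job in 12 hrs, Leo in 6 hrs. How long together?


Iris's rate: 1/12 of the job per hour
Leo's rate: 1/6 of the job per hour
Combined rate: 1/12 + 1/6 = 1/4 per hour
Time = 1 / (1/4) = 4 hours

4 hours


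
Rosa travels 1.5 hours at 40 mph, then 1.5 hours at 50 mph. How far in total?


Leg 1 distance:
40 x 1.5 = 60 miles
Leg 2 distance:
50 x 1.5 = 75 miles
Total distance:
60 + 75 = 135 miles

135 miles


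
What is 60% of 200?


Convert percentage to decimal:
60% = 0.6
Multiply:
200 x 0.6 = 120

120


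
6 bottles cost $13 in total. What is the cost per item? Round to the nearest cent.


Total cost: $13
Number of items: 6
Unit price: $13 / 6 = $2.1666... ≈ $2.17

$2.17


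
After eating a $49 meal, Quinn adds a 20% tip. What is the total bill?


Calculate the tip:
20% of $49 = $9.80
Add tip to meal cost:
$49 + $9.80 = $58.80

$58.80


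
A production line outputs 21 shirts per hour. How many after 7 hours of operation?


Production rate: 21 shirts per hour
Time: 7 hours
Total: 21 x 7 = 147 shirts

147 shirts


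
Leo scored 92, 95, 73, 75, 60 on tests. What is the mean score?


Add the scores:
92 + 95 + 73 + 75 + 60 = 395
Divide by the number of tests:
395 / 5 = 79

79


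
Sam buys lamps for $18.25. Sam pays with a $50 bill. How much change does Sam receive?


Start with the amount paid:
$50
Subtract the price:
$50 - $18.25 = $31.75

$31.75


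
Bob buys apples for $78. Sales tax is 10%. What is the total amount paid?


Calculate the tax:
10% of $78 = $7.80
Add tax to price:
$78 + $7.80 = $85.80

$85.80


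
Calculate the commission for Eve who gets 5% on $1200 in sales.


Convert rate to decimal:
5% = 0.05
Multiply by sales:
$1200 x 0.05 = $60

$60


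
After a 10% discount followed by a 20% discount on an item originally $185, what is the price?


First discount:
10% of $185 = $18.50
Price after first discount:
$185 - $18.50 = $166.50
Second discount:
20% of $166.50 = $33.30
Final price:
$166.50 - $33.30 = $133.20

$133.20


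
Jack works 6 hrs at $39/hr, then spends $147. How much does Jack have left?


Calculate earnings:
6 x $39 = $234
Subtract spending:
$234 - $147 = $87

$87


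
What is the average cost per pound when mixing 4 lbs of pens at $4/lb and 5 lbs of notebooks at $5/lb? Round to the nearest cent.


Cost of pens:
4 x $4 = $16
Cost of notebooks:
5 x $5 = $25
Total cost: $16 + $25 = $41
Total weight: 9 lbs
Average: $41 / 9 = $4.5555... ≈ $4.56/lb

$4.56/lb


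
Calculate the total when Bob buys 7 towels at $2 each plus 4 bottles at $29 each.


Cost of towels:
7 x $2 = $14
Cost of bottles:
4 x $29 = $116
Add both:
$14 + $116 = $130

$130


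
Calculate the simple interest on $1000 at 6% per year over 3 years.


Use the formula I = P x R x T / 100
P x R x T = 1000 x 6 x 3 = 18000
I = 18000 / 100 = $180

$180


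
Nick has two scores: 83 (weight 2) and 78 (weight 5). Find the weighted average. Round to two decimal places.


Weighted sum:
2 x 83 + 5 x 78 = 556
Total weight:
2 + 5 = 7
Weighted average:
556 / 7 = 79.4285... ≈ 79.43

79.43


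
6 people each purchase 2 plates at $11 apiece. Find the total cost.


Cost per person:
2 x $11 = $22
Group total:
6 x $22 = $132

$132


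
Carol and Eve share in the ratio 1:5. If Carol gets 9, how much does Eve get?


Find the multiplier:
9 / 1 = 9
Apply to Eve's share:
5 x 9 = 45

45


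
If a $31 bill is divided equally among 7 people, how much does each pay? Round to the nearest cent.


Total bill: $31
Number of people: 7
Each pays: $31 / 7 = $4.4285... ≈ $4.43

$4.43


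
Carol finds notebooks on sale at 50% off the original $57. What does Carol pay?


Calculate the discount amount:
50% of $57 = $28.50
Subtract from original:
$57 - $28.50 = $28.50

$28.50


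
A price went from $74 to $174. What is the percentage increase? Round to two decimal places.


Find the absolute change:
|174 - 74| = 100
Divide by original and multiply by 100:
100 / 74 x 100 = 135.1351...% ≈ 135.14%

135.14%


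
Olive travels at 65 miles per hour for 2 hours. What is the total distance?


Use the formula: distance = speed x time
Speed = 65 mph, Time = 2 hours
65 x 2 = 130 miles

130 miles


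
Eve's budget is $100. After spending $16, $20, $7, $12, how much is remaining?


Add up expenses:
$16 + $20 + $7 + $12 = $55
Subtract from budget:
$100 - $55 = $45

$45


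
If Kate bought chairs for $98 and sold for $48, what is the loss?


Selling price = $48
Cost price = $98
Loss = cost price - selling price:
Loss = $98 - $48 = $50

$50


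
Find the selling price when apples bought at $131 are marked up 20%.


Calculate the markup amount:
20% of $131 = $26.20
Add to cost:
$131 + $26.20 = $157.20

$157.20


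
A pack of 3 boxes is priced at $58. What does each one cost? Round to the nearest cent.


Total cost: $58
Number of items: 3
Unit price: $58 / 3 = $19.3333... ≈ $19.33

$19.33


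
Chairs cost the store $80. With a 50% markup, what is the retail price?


Calculate the markup amount:
50% of $80 = $40
Add to cost:
$80 + $40 = $120

$120


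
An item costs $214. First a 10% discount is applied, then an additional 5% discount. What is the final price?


First discount:
10% of $214 = $21.40
Price after first discount:
$214 - $21.40 = $192.60
Second discount:
5% of $192.60 = $9.63
Final price:
$192.60 - $9.63 = $182.97

$182.97


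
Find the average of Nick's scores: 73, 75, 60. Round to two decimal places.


Add the scores:
73 + 75 + 60 = 208
Divide by the number of tests:
208 / 3 = 69.3333... ≈ 69.33

69.33


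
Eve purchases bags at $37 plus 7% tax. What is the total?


Calculate the tax:
7% of $37 = $2.59
Add tax to price:
$37 + $2.59 = $39.59

$39.59


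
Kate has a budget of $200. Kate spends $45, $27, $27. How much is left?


Add up expenses:
$45 + $27 + $27 = $99
Subtract from budget:
$200 - $99 = $101

$101


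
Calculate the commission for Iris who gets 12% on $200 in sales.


Convert rate to decimal:
12% = 0.12
Multiply by sales:
$200 x 0.12 = $24

$24


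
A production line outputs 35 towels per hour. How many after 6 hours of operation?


Production rate: 35 towels per hour
Time: 6 hours
Total: 35 x 6 = 210 towels

210 towels


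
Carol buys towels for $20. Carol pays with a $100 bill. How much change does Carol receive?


Start with the amount paid:
$100
Subtract the price:
$100 - $20 = $80

$80


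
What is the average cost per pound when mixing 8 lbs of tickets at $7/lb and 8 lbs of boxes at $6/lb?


Cost of tickets:
8 x $7 = $56
Cost of boxes:
8 x $6 = $48
Total cost: $56 + $48 = $104
Total weight: 16 lbs
Average: $104 / 16 = $6.50/lb

$6.50/lb


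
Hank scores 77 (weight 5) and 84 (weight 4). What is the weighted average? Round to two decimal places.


Weighted sum:
5 x 77 + 4 x 84 = 721
Total weight:
5 + 4 = 9
Weighted average:
721 / 9 = 80.1111... ≈ 80.11

80.11


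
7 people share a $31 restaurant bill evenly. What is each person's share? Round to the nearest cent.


Total bill: $31
Number of people: 7
Each pays: $31 / 7 = $4.4285... ≈ $4.43

$4.43


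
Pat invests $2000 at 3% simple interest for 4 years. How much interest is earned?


Use the formula I = P x R x T / 100
P x R x T = 2000 x 3 x 4 = 24000
I = 24000 / 100 = $240

$240


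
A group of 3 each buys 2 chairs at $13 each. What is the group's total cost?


Cost per person:
2 x $13 = $26
Group total:
3 x $26 = $78

$78


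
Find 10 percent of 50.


Convert percentage to decimal:
10% = 0.1
Multiply:
50 x 0.1 = 5

5


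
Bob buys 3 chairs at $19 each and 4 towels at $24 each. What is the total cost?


Cost of chairs:
3 x $19 = $57
Cost of towels:
4 x $24 = $96
Add both:
$57 + $96 = $153

$153


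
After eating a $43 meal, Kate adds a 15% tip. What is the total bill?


Calculate the tip:
15% of $43 = $6.45
Add tip to meal cost:
$43 + $6.45 = $49.45

$49.45


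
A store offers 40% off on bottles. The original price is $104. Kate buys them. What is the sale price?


Calculate the discount amount:
40% of $104 = $41.60
Subtract from original:
$104 - $41.60 = $62.40

$62.40


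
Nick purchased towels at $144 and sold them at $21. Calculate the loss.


Selling price = $21
Cost price = $144
Loss = cost price - selling price:
Loss = $144 - $21 = $123

$123


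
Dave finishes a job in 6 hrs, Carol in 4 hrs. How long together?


Dave's rate: 1/6 of the job per hour
Carol's rate: 1/4 of the job per hour
Combined rate: 1/6 + 1/4 = 5/12 per hour
Time = 1 / (5/12) = 12/5 = 2.4 hours

2.4 hours


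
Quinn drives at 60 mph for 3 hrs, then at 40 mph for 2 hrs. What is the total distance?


Leg 1 distance:
60 x 3 = 180 miles
Leg 2 distance:
40 x 2 = 80 miles
Total distance:
180 + 80 = 260 miles

260 miles


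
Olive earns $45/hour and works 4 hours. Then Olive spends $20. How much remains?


Calculate earnings:
4 x $45 = $180
Subtract spending:
$180 - $20 = $160

$160


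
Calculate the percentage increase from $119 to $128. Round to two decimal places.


Find the absolute change:
|128 - 119| = 9
Divide by original and multiply by 100:
9 / 119 x 100 = 7.5630...% ≈ 7.56%

7.56%


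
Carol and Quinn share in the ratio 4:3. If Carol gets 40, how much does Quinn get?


Find the multiplier:
40 / 4 = 10
Apply to Quinn's share:
3 x 10 = 30

30


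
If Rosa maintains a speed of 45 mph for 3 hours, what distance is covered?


Use the formula: distance = speed x time
Speed = 45 mph, Time = 3 hours
45 x 3 = 135 miles

135 miles


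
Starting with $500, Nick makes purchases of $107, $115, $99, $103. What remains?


Add up expenses:
$107 + $115 + $99 + $103 = $424
Subtract from budget:
$500 - $424 = $76

$76


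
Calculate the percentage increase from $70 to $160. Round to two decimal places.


Find the absolute change:
|160 - 70| = 90
Divide by original and multiply by 100:
90 / 70 x 100 = 128.5714...% ≈ 128.57%

128.57%


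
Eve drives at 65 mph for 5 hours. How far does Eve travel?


Use the formula: distance = speed x time
Speed = 65 mph, Time = 5 hours
65 x 5 = 325 miles

325 miles


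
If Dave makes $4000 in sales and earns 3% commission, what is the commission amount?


Convert rate to decimal:
3% = 0.03
Multiply by sales:
$4000 x 0.03 = $120

$120


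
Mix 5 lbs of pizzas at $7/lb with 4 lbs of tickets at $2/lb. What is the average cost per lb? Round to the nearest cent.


Cost of pizzas:
5 x $7 = $35
Cost of tickets:
4 x $2 = $8
Total cost: $35 + $8 = $43
Total weight: 9 lbs
Average: $43 / 9 = $4.7777... ≈ $4.78/lb

$4.78/lb


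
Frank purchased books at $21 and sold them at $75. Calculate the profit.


Selling price = $75
Cost price = $21
Profit = selling price - cost price:
Profit = $75 - $21 = $54

$54


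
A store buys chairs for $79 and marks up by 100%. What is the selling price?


Calculate the markup amount:
100% of $79 = $79
Add to cost:
$79 + $79 = $158

$158


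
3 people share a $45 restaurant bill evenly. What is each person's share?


Total bill: $45
Number of people: 3
Each pays: $45 / 3 = $15

$15


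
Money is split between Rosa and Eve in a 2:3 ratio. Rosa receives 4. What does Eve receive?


Find the multiplier:
4 / 2 = 2
Apply to Eve's share:
3 x 2 = 6

6


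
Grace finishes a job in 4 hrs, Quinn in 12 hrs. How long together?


Grace's rate: 1/4 of the job per hour
Quinn's rate: 1/12 of the job per hour
Combined rate: 1/4 + 1/12 = 1/3 per hour
Time = 1 / (1/3) = 3 hours

3 hours


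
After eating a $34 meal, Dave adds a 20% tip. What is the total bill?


Calculate the tip:
20% of $34 = $6.80
Add tip to meal cost:
$34 + $6.80 = $40.80

$40.80


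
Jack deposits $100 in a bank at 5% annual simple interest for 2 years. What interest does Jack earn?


Use the formula I = P x R x T / 100
P x R x T = 100 x 5 x 2 = 1000
I = 1000 / 100 = $10

$10


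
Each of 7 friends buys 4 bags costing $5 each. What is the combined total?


Cost per person:
4 x $5 = $20
Group total:
7 x $20 = $140

$140


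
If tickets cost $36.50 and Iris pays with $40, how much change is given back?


Start with the amount paid:
$40
Subtract the price:
$40 - $36.50 = $3.50

$3.50


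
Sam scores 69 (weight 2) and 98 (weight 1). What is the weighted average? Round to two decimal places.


Weighted sum:
2 x 69 + 1 x 98 = 236
Total weight:
2 + 1 = 3
Weighted average:
236 / 3 = 78.6666... ≈ 78.67

78.67


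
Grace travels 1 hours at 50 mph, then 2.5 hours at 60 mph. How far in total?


Leg 1 distance:
50 x 1 = 50 miles
Leg 2 distance:
60 x 2.5 = 150 miles
Total distance:
50 + 150 = 200 miles

200 miles


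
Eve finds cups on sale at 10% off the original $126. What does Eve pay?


Calculate the discount amount:
10% of $126 = $12.60
Subtract from original:
$126 - $12.60 = $113.40

$113.40


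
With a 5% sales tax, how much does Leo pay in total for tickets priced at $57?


Calculate the tax:
5% of $57 = $2.85
Add tax to price:
$57 + $2.85 = $59.85

$59.85


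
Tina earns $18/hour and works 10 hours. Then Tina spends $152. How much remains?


Calculate earnings:
10 x $18 = $180
Subtract spending:
$180 - $152 = $28

$28


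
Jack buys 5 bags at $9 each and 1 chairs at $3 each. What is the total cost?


Cost of bags:
5 x $9 = $45
Cost of chairs:
1 x $3 = $3
Add both:
$45 + $3 = $48

$48


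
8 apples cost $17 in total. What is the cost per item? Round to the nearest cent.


Total cost: $17
Number of items: 8
Unit price: $17 / 8 = $2.125 ≈ $2.13

$2.13


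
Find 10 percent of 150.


Convert percentage to decimal:
10% = 0.1
Multiply:
150 x 0.1 = 15

15


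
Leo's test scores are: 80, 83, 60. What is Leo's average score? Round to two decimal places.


Add the scores:
80 + 83 + 60 = 223
Divide by the number of tests:
223 / 3 = 74.3333... ≈ 74.33

74.33


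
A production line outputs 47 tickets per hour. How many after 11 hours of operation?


Production rate: 47 tickets per hour
Time: 11 hours
Total: 47 x 11 = 517 tickets

517 tickets


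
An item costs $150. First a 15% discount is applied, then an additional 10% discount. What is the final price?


First discount:
15% of $150 = $22.50
Price after first discount:
$150 - $22.50 = $127.50
Second discount:
10% of $127.50 = $12.75
Final price:
$127.50 - $12.75 = $114.75

$114.75


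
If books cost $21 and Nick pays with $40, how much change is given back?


Start with the amount paid:
$40
Subtract the price:
$40 - $21 = $19

$19


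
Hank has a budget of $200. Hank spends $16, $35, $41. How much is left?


Add up expenses:
$16 + $35 + $41 = $92
Subtract from budget:
$200 - $92 = $108

$108


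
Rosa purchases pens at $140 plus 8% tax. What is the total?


Calculate the tax:
8% of $140 = $11.20
Add tax to price:
$140 + $11.20 = $151.20

$151.20


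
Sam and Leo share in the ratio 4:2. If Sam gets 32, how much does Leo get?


Find the multiplier:
32 / 4 = 8
Apply to Leo's share:
2 x 8 = 16

16


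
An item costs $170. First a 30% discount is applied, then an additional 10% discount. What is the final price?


First discount:
30% of $170 = $51
Price after first discount:
$170 - $51 = $119
Second discount:
10% of $119 = $11.90
Final price:
$119 - $11.90 = $107.10

$107.10


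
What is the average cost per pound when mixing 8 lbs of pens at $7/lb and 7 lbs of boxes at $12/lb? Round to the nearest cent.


Cost of pens:
8 x $7 = $56
Cost of boxes:
7 x $12 = $84
Total cost: $56 + $84 = $140
Total weight: 15 lbs
Average: $140 / 15 = $9.3333... ≈ $9.33/lb

$9.33/lb


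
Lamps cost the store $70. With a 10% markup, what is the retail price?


Calculate the markup amount:
10% of $70 = $7
Add to cost:
$70 + $7 = $77

$77


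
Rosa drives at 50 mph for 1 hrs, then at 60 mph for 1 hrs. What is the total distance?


Leg 1 distance:
50 x 1 = 50 miles
Leg 2 distance:
60 x 1 = 60 miles
Total distance:
50 + 60 = 110 miles

110 miles


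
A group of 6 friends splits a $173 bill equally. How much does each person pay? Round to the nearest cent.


Total bill: $173
Number of people: 6
Each pays: $173 / 6 = $28.8333... ≈ $28.83

$28.83


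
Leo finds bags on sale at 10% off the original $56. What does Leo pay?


Calculate the discount amount:
10% of $56 = $5.60
Subtract from original:
$56 - $5.60 = $50.40

$50.40


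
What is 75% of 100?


Convert percentage to decimal:
75% = 0.75
Multiply:
100 x 0.75 = 75

75


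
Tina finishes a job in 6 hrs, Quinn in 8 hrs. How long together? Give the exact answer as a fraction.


Tina's rate: 1/6 of the job per hour
Quinn's rate: 1/8 of the job per hour
Combined rate: 1/6 + 1/8 = 7/24 per hour
Time = 1 / (7/24) = 24/7 hours (≈ 3.43 hours)

24/7 hours


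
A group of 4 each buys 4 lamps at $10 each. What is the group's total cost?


Cost per person:
4 x $10 = $40
Group total:
4 x $40 = $160

$160


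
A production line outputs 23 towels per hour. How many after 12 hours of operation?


Production rate: 23 towels per hour
Time: 12 hours
Total: 23 x 12 = 276 towels

276 towels


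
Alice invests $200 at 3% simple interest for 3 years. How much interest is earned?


Use the formula I = P x R x T / 100
P x R x T = 200 x 3 x 3 = 1800
I = 1800 / 100 = $18

$18


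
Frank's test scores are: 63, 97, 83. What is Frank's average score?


Add the scores:
63 + 97 + 83 = 243
Divide by the number of tests:
243 / 3 = 81

81


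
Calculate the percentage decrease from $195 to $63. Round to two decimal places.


Find the absolute change:
|63 - 195| = 132
Divide by original and multiply by 100:
132 / 195 x 100 = 67.6923...% ≈ 67.69%

67.69%


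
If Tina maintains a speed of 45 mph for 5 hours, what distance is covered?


Use the formula: distance = speed x time
Speed = 45 mph, Time = 5 hours
45 x 5 = 225 miles

225 miles


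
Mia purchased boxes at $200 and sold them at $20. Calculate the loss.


Selling price = $20
Cost price = $200
Loss = cost price - selling price:
Loss = $200 - $20 = $180

$180


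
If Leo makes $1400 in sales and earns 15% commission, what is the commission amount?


Convert rate to decimal:
15% = 0.15
Multiply by sales:
$1400 x 0.15 = $210

$210


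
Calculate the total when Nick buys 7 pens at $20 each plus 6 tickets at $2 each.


Cost of pens:
7 x $20 = $140
Cost of tickets:
6 x $2 = $12
Add both:
$140 + $12 = $152

$152


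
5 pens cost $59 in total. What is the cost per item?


Total cost: $59
Number of items: 5
Unit price: $59 / 5 = $11.80

$11.80


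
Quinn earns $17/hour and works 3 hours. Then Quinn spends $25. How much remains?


Calculate earnings:
3 x $17 = $51
Subtract spending:
$51 - $25 = $26

$26


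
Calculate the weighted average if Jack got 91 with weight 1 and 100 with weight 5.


Weighted sum:
1 x 91 + 5 x 100 = 591
Total weight:
1 + 5 = 6
Weighted average:
591 / 6 = 98.5

98.5


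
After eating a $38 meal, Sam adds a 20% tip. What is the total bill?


Calculate the tip:
20% of $38 = $7.60
Add tip to meal cost:
$38 + $7.60 = $45.60

$45.60


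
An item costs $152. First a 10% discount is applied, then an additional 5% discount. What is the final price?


First discount:
10% of $152 = $15.20
Price after first discount:
$152 - $15.20 = $136.80
Second discount:
5% of $136.80 = $6.84
Final price:
$136.80 - $6.84 = $129.96

$129.96


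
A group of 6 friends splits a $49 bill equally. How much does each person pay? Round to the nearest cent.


Total bill: $49
Number of people: 6
Each pays: $49 / 6 = $8.1666... ≈ $8.17

$8.17


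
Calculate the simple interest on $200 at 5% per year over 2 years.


Use the formula I = P x R x T / 100
P x R x T = 200 x 5 x 2 = 2000
I = 2000 / 100 = $20

$20


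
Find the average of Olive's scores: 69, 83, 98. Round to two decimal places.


Add the scores:
69 + 83 + 98 = 250
Divide by the number of tests:
250 / 3 = 83.3333... ≈ 83.33

83.33


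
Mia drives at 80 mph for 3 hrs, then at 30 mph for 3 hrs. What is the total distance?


Leg 1 distance:
80 x 3 = 240 miles
Leg 2 distance:
30 x 3 = 90 miles
Total distance:
240 + 90 = 330 miles

330 miles


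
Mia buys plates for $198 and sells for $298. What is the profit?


Selling price = $298
Cost price = $198
Profit = selling price - cost price:
Profit = $298 - $198 = $100

$100


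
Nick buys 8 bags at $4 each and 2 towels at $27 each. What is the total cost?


Cost of bags:
8 x $4 = $32
Cost of towels:
2 x $27 = $54
Add both:
$32 + $54 = $86

$86


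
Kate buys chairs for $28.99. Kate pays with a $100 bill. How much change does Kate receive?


Start with the amount paid:
$100
Subtract the price:
$100 - $28.99 = $71.01

$71.01


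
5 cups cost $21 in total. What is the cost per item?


Total cost: $21
Number of items: 5
Unit price: $21 / 5 = $4.20

$4.20


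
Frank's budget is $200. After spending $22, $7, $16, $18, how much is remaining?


Add up expenses:
$22 + $7 + $16 + $18 = $63
Subtract from budget:
$200 - $63 = $137

$137


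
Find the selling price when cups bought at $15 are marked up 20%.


Calculate the markup amount:
20% of $15 = $3
Add to cost:
$15 + $3 = $18

$18


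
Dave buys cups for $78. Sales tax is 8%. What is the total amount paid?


Calculate the tax:
8% of $78 = $6.24
Add tax to price:
$78 + $6.24 = $84.24

$84.24


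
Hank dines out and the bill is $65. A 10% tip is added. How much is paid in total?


Calculate the tip:
10% of $65 = $6.50
Add tip to meal cost:
$65 + $6.50 = $71.50

$71.50


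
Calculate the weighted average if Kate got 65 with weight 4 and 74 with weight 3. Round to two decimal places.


Weighted sum:
4 x 65 + 3 x 74 = 482
Total weight:
4 + 3 = 7
Weighted average:
482 / 7 = 68.8571... ≈ 68.86

68.86


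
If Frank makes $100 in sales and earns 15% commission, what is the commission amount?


Convert rate to decimal:
15% = 0.15
Multiply by sales:
$100 x 0.15 = $15

$15


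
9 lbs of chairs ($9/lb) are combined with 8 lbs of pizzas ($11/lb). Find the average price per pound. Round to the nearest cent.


Cost of chairs:
9 x $9 = $81
Cost of pizzas:
8 x $11 = $88
Total cost: $81 + $88 = $169
Total weight: 17 lbs
Average: $169 / 17 = $9.9411... ≈ $9.94/lb

$9.94/lb


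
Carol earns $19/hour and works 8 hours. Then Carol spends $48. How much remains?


Calculate earnings:
8 x $19 = $152
Subtract spending:
$152 - $48 = $104

$104


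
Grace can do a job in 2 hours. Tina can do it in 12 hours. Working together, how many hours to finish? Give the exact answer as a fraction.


Grace's rate: 1/2 of the job per hour
Tina's rate: 1/12 of the job per hour
Combined rate: 1/2 + 1/12 = 7/12 per hour
Time = 1 / (7/12) = 12/7 hours (≈ 1.71 hours)

12/7 hours


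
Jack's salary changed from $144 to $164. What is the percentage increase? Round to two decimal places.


Find the absolute change:
|164 - 144| = 20
Divide by original and multiply by 100:
20 / 144 x 100 = 13.8888...% ≈ 13.89%

13.89%


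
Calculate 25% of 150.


Convert percentage to decimal:
25% = 0.25
Multiply:
150 x 0.25 = 37.5

37.5


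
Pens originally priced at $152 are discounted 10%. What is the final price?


Calculate the discount amount:
10% of $152 = $15.20
Subtract from original:
$152 - $15.20 = $136.80

$136.80


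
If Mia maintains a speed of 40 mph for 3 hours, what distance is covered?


Use the formula: distance = speed x time
Speed = 40 mph, Time = 3 hours
40 x 3 = 120 miles

120 miles


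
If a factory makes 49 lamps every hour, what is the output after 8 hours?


Production rate: 49 lamps per hour
Time: 8 hours
Total: 49 x 8 = 392 lamps

392 lamps


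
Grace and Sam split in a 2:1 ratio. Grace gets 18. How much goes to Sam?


Find the multiplier:
18 / 2 = 9
Apply to Sam's share:
1 x 9 = 9

9


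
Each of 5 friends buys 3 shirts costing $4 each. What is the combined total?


Cost per person:
3 x $4 = $12
Group total:
5 x $12 = $60

$60


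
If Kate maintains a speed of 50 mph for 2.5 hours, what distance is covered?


Use the formula: distance = speed x time
Speed = 50 mph, Time = 2.5 hours
50 x 2.5 = 125 miles

125 miles


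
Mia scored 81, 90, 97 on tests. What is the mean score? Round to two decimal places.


Add the scores:
81 + 90 + 97 = 268
Divide by the number of tests:
268 / 3 = 89.3333... ≈ 89.33

89.33


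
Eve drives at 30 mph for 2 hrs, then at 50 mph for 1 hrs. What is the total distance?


Leg 1 distance:
30 x 2 = 60 miles
Leg 2 distance:
50 x 1 = 50 miles
Total distance:
60 + 50 = 110 miles

110 miles


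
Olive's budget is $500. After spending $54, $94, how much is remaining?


Add up expenses:
$54 + $94 = $148
Subtract from budget:
$500 - $148 = $352

$352


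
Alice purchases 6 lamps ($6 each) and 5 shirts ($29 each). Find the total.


Cost of lamps:
6 x $6 = $36
Cost of shirts:
5 x $29 = $145
Add both:
$36 + $145 = $181

$181


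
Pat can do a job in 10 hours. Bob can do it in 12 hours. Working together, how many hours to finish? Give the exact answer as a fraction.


Pat's rate: 1/10 of the job per hour
Bob's rate: 1/12 of the job per hour
Combined rate: 1/10 + 1/12 = 11/60 per hour
Time = 1 / (11/60) = 60/11 hours (≈ 5.45 hours)

60/11 hours


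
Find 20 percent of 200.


Convert percentage to decimal:
20% = 0.2
Multiply:
200 x 0.2 = 40

40


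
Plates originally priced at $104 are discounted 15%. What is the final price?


Calculate the discount amount:
15% of $104 = $15.60
Subtract from original:
$104 - $15.60 = $88.40

$88.40


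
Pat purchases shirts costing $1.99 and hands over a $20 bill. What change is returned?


Start with the amount paid:
$20
Subtract the price:
$20 - $1.99 = $18.01

$18.01


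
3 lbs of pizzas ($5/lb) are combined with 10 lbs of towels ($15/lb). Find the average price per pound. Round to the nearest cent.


Cost of pizzas:
3 x $5 = $15
Cost of towels:
10 x $15 = $150
Total cost: $15 + $150 = $165
Total weight: 13 lbs
Average: $165 / 13 = $12.6923... ≈ $12.69/lb

$12.69/lb


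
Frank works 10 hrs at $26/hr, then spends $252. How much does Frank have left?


Calculate earnings:
10 x $26 = $260
Subtract spending:
$260 - $252 = $8

$8


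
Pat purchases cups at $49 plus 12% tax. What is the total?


Calculate the tax:
12% of $49 = $5.88
Add tax to price:
$49 + $5.88 = $54.88

$54.88


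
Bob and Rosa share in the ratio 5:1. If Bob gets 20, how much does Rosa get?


Find the multiplier:
20 / 5 = 4
Apply to Rosa's share:
1 x 4 = 4

4


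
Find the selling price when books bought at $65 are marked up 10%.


Calculate the markup amount:
10% of $65 = $6.50
Add to cost:
$65 + $6.50 = $71.50

$71.50


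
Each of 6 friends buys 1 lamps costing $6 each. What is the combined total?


Cost per person:
1 x $6 = $6
Group total:
6 x $6 = $36

$36


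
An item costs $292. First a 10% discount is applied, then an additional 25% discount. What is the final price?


First discount:
10% of $292 = $29.20
Price after first discount:
$292 - $29.20 = $262.80
Second discount:
25% of $262.80 = $65.70
Final price:
$262.80 - $65.70 = $197.10

$197.10


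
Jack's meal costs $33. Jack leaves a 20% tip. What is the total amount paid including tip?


Calculate the tip:
20% of $33 = $6.60
Add tip to meal cost:
$33 + $6.60 = $39.60

$39.60


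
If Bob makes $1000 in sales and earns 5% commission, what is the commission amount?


Convert rate to decimal:
5% = 0.05
Multiply by sales:
$1000 x 0.05 = $50

$50


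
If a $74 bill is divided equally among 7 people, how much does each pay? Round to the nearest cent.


Total bill: $74
Number of people: 7
Each pays: $74 / 7 = $10.5714... ≈ $10.57

$10.57


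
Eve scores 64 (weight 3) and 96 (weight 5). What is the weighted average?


Weighted sum:
3 x 64 + 5 x 96 = 672
Total weight:
3 + 5 = 8
Weighted average:
672 / 8 = 84

84


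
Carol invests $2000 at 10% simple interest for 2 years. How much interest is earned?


Use the formula I = P x R x T / 100
P x R x T = 2000 x 10 x 2 = 40000
I = 40000 / 100 = $400

$400


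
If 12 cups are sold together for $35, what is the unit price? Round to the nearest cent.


Total cost: $35
Number of items: 12
Unit price: $35 / 12 = $2.9166... ≈ $2.92

$2.92


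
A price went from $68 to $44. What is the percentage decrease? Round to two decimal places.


Find the absolute change:
|44 - 68| = 24
Divide by original and multiply by 100:
24 / 68 x 100 = 35.2941...% ≈ 35.29%

35.29%


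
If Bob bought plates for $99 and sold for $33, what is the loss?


Selling price = $33
Cost price = $99
Loss = cost price - selling price:
Loss = $99 - $33 = $66

$66


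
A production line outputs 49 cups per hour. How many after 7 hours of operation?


Production rate: 49 cups per hour
Time: 7 hours
Total: 49 x 7 = 343 cups

343 cups


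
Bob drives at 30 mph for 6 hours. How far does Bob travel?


Use the formula: distance = speed x time
Speed = 30 mph, Time = 6 hours
30 x 6 = 180 miles

180 miles


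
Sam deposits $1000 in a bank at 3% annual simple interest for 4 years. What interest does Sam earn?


Use the formula I = P x R x T / 100
P x R x T = 1000 x 3 x 4 = 12000
I = 12000 / 100 = $120

$120


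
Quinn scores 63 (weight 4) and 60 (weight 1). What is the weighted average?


Weighted sum:
4 x 63 + 1 x 60 = 312
Total weight:
4 + 1 = 5
Weighted average:
312 / 5 = 62.4

62.4


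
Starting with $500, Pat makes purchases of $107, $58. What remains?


Add up expenses:
$107 + $58 = $165
Subtract from budget:
$500 - $165 = $335

$335


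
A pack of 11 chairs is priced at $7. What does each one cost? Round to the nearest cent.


Total cost: $7
Number of items: 11
Unit price: $7 / 11 = $0.6363... ≈ $0.64

$0.64


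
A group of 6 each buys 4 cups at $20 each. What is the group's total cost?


Cost per person:
4 x $20 = $80
Group total:
6 x $80 = $480

$480


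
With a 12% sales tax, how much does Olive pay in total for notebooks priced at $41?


Calculate the tax:
12% of $41 = $4.92
Add tax to price:
$41 + $4.92 = $45.92

$45.92


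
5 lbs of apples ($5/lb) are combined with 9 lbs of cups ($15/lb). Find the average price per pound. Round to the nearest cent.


Cost of apples:
5 x $5 = $25
Cost of cups:
9 x $15 = $135
Total cost: $25 + $135 = $160
Total weight: 14 lbs
Average: $160 / 14 = $11.4285... ≈ $11.43/lb

$11.43/lb


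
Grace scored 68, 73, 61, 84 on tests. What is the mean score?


Add the scores:
68 + 73 + 61 + 84 = 286
Divide by the number of tests:
286 / 4 = 71.5

71.5


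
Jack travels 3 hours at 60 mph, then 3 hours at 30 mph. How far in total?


Leg 1 distance:
60 x 3 = 180 miles
Leg 2 distance:
30 x 3 = 90 miles
Total distance:
180 + 90 = 270 miles

270 miles


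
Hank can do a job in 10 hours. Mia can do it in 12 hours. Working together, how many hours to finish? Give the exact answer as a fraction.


Hank's rate: 1/10 of the job per hour
Mia's rate: 1/12 of the job per hour
Combined rate: 1/10 + 1/12 = 11/60 per hour
Time = 1 / (11/60) = 60/11 hours (≈ 5.45 hours)

60/11 hours
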